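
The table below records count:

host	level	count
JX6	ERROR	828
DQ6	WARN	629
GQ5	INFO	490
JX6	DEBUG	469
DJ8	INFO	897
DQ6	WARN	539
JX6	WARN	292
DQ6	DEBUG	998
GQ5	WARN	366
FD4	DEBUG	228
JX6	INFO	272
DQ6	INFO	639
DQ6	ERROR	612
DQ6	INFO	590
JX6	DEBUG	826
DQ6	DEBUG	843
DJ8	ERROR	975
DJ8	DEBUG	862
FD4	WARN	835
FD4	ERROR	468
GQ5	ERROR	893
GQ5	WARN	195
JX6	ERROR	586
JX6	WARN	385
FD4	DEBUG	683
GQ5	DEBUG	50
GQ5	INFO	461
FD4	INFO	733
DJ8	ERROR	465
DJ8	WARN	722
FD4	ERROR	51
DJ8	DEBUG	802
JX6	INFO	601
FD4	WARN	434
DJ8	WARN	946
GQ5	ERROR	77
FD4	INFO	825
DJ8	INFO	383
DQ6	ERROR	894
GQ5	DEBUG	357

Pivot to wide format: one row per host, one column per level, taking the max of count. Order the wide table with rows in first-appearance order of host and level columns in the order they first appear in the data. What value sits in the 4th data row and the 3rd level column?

897

With rows in first-appearance order of host, row 4 is host=DJ8. level columns in first-appearance order: ERROR, WARN, INFO, DEBUG; column 3 is INFO.
Long rows with host=DJ8, level=INFO: max(897, 383) = 897.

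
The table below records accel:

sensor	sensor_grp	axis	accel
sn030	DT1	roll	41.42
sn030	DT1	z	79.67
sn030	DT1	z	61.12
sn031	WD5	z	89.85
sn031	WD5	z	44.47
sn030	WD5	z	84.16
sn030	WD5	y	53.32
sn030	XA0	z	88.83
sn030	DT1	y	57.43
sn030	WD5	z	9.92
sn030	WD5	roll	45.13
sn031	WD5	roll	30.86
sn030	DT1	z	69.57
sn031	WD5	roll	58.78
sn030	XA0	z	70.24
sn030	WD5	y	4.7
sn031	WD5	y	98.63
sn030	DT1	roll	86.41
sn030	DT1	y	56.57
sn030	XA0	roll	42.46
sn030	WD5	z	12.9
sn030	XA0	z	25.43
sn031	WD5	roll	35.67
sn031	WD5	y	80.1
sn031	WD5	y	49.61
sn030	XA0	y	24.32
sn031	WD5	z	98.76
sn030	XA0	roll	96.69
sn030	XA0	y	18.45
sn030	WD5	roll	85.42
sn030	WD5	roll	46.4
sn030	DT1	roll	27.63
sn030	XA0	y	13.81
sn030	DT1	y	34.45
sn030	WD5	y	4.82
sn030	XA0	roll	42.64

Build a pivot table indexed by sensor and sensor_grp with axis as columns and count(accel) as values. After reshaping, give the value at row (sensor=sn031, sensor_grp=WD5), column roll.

Rows with sensor=sn031, sensor_grp=WD5 and axis=roll: accel values are 30.86, 58.78, 35.67.
3 rows match — count = 3.

3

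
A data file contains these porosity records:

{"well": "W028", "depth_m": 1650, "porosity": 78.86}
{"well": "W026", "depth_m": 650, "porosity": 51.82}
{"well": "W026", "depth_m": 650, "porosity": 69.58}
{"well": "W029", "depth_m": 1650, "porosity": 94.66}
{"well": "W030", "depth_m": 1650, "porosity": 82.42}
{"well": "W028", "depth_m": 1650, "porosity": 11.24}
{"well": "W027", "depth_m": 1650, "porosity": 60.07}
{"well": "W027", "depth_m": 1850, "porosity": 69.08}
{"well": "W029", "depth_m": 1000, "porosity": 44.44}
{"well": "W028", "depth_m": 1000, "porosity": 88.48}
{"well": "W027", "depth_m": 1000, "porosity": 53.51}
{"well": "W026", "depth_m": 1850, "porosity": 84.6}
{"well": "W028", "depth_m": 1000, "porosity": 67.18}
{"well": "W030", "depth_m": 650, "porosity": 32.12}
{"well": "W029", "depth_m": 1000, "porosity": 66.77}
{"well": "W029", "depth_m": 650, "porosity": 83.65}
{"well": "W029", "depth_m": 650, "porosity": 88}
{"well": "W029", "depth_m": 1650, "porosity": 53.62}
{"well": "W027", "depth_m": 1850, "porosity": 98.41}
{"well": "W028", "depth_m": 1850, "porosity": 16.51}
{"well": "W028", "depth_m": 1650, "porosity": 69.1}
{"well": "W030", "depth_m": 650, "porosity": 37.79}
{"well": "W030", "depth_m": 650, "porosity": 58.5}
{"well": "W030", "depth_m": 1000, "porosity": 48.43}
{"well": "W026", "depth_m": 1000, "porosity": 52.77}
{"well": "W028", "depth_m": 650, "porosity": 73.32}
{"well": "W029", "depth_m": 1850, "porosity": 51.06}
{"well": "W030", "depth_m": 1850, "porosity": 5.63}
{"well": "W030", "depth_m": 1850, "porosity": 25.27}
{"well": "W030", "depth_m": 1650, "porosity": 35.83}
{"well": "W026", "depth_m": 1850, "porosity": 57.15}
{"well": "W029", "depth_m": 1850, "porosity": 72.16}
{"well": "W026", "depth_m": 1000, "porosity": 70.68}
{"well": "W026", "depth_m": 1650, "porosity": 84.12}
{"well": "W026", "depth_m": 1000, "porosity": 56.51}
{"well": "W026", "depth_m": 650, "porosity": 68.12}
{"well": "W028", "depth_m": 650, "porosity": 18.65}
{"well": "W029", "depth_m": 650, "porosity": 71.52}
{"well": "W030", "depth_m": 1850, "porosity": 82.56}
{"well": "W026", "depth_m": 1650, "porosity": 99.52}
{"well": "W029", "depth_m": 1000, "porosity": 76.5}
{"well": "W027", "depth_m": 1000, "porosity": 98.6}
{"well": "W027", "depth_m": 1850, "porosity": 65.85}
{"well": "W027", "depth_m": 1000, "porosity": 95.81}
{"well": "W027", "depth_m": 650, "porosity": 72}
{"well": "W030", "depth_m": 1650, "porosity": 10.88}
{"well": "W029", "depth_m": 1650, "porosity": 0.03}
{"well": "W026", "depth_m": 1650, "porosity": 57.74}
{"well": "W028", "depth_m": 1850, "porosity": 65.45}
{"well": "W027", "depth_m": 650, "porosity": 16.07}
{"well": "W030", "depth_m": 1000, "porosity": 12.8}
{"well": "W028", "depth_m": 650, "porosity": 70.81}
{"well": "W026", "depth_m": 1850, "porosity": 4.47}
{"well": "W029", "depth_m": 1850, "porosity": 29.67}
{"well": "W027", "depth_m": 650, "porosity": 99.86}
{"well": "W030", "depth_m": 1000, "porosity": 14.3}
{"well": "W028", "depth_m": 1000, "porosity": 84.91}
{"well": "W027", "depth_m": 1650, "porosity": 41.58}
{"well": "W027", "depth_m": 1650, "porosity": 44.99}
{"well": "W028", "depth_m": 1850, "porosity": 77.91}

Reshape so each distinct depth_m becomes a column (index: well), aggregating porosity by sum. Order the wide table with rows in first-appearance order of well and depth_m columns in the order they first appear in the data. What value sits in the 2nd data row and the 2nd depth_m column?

189.52

With rows in first-appearance order of well, row 2 is well=W026. depth_m columns in first-appearance order: 1650, 650, 1850, 1000; column 2 is 650.
Long rows with well=W026, depth_m=650: 51.82 + 69.58 + 68.12 = 189.52.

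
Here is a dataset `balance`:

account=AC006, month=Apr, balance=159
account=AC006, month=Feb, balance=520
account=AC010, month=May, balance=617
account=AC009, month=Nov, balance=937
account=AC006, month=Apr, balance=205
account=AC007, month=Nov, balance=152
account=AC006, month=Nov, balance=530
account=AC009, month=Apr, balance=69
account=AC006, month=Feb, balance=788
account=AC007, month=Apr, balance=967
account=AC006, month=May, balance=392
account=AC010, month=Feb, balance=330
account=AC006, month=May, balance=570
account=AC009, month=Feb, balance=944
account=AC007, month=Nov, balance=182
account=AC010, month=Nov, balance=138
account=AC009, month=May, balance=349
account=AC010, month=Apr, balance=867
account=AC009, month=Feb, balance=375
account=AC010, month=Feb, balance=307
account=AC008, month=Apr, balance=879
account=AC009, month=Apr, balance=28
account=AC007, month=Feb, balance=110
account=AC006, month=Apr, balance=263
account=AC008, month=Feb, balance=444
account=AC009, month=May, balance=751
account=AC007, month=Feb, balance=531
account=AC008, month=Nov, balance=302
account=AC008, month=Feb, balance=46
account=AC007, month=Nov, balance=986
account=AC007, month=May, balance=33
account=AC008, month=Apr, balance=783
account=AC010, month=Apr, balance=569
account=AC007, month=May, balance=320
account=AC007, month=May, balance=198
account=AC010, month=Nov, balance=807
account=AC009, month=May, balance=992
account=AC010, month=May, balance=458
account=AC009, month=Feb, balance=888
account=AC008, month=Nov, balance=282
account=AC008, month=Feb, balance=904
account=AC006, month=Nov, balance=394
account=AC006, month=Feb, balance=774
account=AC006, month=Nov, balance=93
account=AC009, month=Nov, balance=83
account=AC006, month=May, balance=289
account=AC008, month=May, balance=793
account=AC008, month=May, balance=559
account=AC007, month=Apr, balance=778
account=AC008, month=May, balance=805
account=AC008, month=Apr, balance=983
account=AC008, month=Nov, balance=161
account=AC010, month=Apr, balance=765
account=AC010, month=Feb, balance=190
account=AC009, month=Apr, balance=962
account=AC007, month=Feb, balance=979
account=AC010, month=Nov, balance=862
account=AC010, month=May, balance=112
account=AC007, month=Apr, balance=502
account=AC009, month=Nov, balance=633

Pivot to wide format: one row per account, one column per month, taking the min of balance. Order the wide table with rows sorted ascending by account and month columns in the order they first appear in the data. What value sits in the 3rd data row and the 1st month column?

783

With rows sorted ascending by account, row 3 is account=AC008. month columns in first-appearance order: Apr, Feb, May, Nov; column 1 is Apr.
Long rows with account=AC008, month=Apr: min(879, 783, 983) = 783.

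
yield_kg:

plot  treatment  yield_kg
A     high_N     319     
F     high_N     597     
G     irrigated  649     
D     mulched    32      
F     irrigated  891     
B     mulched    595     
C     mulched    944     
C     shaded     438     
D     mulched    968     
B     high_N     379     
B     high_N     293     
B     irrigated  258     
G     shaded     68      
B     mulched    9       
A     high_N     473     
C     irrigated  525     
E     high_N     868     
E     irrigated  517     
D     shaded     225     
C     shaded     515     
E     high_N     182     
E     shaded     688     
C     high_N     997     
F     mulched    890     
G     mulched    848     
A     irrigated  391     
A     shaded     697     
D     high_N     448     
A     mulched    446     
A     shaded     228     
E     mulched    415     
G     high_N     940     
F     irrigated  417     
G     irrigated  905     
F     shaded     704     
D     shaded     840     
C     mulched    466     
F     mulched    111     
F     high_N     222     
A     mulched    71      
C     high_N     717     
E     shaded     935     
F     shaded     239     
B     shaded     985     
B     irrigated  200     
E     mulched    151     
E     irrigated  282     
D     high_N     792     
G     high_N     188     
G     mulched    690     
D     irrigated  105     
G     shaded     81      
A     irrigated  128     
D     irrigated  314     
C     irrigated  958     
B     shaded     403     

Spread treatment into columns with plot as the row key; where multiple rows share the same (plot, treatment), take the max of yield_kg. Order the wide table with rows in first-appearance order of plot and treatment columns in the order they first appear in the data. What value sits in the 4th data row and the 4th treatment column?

840

With rows in first-appearance order of plot, row 4 is plot=D. treatment columns in first-appearance order: high_N, irrigated, mulched, shaded; column 4 is shaded.
Long rows with plot=D, treatment=shaded: max(225, 840) = 840.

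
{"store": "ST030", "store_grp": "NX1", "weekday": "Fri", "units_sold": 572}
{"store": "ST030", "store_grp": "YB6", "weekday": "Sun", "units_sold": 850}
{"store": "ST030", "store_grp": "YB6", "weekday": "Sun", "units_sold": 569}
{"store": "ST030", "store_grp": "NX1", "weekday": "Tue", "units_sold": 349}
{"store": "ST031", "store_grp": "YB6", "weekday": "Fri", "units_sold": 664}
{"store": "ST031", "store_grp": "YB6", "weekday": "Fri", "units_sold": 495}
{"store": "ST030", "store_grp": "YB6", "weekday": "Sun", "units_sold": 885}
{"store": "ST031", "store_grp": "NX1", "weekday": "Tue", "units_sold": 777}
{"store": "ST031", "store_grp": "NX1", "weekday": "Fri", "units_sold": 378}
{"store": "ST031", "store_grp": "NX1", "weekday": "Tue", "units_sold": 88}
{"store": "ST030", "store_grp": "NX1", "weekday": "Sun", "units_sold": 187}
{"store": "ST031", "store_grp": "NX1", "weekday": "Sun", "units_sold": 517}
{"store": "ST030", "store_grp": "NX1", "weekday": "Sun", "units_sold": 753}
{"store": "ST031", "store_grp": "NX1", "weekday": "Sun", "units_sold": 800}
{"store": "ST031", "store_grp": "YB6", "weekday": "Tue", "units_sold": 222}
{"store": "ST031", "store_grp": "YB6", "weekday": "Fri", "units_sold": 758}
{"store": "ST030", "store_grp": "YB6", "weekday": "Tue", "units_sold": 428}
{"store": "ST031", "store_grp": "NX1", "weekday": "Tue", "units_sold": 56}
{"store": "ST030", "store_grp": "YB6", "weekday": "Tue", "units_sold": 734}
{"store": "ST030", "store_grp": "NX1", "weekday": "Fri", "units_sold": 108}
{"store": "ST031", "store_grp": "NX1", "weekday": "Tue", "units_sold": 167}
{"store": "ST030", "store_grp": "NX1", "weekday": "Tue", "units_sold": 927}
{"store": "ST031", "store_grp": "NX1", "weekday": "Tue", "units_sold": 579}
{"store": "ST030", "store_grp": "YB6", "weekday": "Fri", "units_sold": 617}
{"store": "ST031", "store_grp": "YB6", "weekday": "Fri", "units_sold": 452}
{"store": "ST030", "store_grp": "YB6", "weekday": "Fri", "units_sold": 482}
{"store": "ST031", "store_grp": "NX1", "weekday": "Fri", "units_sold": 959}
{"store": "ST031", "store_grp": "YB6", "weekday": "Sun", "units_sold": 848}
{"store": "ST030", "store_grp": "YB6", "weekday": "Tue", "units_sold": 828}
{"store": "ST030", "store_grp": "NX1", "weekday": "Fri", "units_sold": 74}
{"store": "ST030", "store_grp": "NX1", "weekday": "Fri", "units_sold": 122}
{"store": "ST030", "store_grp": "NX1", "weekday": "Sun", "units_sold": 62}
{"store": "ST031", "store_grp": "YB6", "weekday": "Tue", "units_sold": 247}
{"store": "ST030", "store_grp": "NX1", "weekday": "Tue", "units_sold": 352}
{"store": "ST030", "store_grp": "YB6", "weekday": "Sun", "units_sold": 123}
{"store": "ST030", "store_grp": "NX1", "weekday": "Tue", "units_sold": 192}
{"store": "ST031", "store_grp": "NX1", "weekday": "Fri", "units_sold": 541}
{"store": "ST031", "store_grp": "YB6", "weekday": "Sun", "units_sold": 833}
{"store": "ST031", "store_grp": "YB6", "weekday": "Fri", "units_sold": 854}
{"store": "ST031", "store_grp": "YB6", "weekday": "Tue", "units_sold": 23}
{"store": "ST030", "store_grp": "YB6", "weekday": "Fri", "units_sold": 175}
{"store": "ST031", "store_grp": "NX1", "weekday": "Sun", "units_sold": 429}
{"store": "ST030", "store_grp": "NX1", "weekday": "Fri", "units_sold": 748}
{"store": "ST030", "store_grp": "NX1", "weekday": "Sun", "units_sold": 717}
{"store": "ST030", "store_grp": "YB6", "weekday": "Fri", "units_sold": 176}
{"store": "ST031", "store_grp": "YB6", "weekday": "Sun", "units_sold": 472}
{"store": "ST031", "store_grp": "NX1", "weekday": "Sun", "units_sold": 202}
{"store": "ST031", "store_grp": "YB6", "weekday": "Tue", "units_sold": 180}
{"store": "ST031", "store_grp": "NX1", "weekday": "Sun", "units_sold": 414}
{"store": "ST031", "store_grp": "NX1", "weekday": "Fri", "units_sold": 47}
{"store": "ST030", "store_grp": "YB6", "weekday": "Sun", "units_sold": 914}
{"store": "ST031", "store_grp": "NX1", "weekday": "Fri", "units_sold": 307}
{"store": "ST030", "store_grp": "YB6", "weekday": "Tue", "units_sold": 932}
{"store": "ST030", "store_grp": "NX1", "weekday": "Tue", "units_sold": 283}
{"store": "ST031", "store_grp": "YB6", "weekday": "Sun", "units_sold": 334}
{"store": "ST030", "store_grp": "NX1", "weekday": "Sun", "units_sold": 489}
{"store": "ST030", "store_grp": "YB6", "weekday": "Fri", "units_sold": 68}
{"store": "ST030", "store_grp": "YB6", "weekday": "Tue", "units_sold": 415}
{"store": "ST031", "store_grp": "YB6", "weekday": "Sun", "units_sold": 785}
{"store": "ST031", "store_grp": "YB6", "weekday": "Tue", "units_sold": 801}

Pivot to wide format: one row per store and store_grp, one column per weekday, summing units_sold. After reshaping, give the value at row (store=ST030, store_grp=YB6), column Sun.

3341

Rows with store=ST030, store_grp=YB6 and weekday=Sun: units_sold values are 850, 569, 885, 123, 914.
850 + 569 + 885 + 123 + 914 = 3341.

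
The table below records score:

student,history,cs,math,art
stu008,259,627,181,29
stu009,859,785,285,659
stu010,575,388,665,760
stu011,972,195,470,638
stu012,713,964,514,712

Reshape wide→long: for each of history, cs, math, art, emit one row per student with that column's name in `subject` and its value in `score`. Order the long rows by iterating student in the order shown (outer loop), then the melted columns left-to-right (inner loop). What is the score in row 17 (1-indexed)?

713

20 rows total (5 × 4). Row 17: index ⌊(17-1)/4⌋ = 4 into student → stu012; (17-1) mod 4 = 0 into the melted columns → history.
So row 17 is (stu012, history, 713); score = 713.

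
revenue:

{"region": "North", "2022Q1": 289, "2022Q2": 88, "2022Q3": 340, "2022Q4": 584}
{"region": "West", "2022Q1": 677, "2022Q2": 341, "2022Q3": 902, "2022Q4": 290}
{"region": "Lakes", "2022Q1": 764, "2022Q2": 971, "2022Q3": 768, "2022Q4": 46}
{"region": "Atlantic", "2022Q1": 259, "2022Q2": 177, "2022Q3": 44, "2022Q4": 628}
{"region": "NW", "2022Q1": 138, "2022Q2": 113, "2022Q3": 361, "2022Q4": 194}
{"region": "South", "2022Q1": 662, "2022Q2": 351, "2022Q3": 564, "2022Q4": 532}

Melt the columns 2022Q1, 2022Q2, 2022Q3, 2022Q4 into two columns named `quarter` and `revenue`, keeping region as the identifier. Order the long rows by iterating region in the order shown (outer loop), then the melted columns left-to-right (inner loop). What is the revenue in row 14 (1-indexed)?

177

24 rows total (6 × 4). Row 14: index ⌊(14-1)/4⌋ = 3 into region → Atlantic; (14-1) mod 4 = 1 into the melted columns → 2022Q2.
So row 14 is (Atlantic, 2022Q2, 177); revenue = 177.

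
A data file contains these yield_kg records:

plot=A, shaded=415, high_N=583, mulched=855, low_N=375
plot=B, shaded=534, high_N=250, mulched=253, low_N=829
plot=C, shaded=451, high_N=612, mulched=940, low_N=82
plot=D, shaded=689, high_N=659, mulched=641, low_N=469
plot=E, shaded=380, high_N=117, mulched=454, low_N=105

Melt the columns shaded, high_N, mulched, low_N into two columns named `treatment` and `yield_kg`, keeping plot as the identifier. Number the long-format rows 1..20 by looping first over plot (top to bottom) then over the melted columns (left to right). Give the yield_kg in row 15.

641

20 rows total (5 × 4). Row 15: index ⌊(15-1)/4⌋ = 3 into plot → D; (15-1) mod 4 = 2 into the melted columns → mulched.
So row 15 is (D, mulched, 641); yield_kg = 641.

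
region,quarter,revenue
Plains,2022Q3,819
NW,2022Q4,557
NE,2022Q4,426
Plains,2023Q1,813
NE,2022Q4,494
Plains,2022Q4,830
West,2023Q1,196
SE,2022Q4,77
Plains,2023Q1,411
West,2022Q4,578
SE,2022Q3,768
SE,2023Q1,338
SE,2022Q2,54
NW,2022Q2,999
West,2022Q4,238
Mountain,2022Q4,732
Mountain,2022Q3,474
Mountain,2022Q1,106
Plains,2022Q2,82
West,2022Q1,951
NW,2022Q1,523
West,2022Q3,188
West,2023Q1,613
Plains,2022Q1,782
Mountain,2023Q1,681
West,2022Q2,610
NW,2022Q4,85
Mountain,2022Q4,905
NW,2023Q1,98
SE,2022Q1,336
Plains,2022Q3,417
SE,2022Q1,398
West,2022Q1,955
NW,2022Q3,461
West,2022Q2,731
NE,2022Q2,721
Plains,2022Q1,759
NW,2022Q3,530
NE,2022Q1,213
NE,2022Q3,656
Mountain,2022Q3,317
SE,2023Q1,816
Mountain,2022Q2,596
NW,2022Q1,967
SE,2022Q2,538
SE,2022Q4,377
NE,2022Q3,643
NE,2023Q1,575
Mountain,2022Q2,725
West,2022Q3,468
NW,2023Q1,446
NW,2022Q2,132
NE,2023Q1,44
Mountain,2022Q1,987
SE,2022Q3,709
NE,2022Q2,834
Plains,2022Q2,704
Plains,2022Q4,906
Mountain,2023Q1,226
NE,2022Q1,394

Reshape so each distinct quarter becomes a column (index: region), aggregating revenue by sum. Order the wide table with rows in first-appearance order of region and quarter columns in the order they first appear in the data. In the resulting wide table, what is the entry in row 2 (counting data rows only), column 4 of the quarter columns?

1131

With rows in first-appearance order of region, row 2 is region=NW. quarter columns in first-appearance order: 2022Q3, 2022Q4, 2023Q1, 2022Q2, 2022Q1; column 4 is 2022Q2.
Long rows with region=NW, quarter=2022Q2: 999 + 132 = 1131.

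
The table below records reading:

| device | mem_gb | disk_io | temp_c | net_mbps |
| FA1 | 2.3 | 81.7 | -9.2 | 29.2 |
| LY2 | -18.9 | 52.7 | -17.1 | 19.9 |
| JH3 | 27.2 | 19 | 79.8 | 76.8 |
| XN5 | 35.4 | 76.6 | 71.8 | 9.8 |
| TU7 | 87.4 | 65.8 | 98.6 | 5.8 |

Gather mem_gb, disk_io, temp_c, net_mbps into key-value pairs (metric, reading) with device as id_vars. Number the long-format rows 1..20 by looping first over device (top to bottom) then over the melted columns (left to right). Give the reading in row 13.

20 rows total (5 × 4). Row 13: index ⌊(13-1)/4⌋ = 3 into device → XN5; (13-1) mod 4 = 0 into the melted columns → mem_gb.
So row 13 is (XN5, mem_gb, 35.4); reading = 35.4.

35.4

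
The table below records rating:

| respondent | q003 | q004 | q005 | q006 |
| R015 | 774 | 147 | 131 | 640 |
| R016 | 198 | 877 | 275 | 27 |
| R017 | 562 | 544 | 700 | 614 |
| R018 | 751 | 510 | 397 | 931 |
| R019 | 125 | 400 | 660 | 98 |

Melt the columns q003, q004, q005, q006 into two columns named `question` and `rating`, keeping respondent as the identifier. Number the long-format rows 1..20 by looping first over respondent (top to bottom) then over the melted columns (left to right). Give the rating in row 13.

751

20 rows total (5 × 4). Row 13: index ⌊(13-1)/4⌋ = 3 into respondent → R018; (13-1) mod 4 = 0 into the melted columns → q003.
So row 13 is (R018, q003, 751); rating = 751.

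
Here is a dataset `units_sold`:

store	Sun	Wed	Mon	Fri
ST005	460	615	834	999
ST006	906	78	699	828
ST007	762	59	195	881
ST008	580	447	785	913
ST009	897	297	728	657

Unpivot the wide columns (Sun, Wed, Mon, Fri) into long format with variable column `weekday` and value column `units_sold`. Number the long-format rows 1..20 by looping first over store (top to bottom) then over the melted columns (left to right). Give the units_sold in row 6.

78

20 rows total (5 × 4). Row 6: index ⌊(6-1)/4⌋ = 1 into store → ST006; (6-1) mod 4 = 1 into the melted columns → Wed.
So row 6 is (ST006, Wed, 78); units_sold = 78.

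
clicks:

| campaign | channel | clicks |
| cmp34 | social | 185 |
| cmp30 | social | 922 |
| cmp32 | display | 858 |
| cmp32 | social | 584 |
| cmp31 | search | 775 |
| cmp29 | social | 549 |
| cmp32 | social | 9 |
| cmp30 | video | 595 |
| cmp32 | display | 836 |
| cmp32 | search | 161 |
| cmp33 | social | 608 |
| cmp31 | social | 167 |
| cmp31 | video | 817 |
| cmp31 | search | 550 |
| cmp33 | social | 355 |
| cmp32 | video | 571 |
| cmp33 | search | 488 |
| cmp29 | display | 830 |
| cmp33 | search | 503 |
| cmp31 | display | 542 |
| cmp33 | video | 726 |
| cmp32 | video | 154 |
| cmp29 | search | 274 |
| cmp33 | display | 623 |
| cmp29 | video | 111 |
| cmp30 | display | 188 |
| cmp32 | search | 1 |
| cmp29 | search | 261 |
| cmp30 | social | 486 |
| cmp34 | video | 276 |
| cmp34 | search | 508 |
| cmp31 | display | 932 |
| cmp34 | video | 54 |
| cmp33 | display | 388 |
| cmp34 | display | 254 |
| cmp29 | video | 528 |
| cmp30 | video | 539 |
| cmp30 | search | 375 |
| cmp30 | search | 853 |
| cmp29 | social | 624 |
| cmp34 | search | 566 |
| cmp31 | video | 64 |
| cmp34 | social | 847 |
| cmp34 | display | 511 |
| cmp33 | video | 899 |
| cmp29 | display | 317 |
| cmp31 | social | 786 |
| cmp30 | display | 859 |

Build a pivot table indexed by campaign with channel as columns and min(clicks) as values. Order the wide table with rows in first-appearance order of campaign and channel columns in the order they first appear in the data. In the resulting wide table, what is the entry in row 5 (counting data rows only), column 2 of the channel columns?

With rows in first-appearance order of campaign, row 5 is campaign=cmp29. channel columns in first-appearance order: social, display, search, video; column 2 is display.
Long rows with campaign=cmp29, channel=display: min(830, 317) = 317.

317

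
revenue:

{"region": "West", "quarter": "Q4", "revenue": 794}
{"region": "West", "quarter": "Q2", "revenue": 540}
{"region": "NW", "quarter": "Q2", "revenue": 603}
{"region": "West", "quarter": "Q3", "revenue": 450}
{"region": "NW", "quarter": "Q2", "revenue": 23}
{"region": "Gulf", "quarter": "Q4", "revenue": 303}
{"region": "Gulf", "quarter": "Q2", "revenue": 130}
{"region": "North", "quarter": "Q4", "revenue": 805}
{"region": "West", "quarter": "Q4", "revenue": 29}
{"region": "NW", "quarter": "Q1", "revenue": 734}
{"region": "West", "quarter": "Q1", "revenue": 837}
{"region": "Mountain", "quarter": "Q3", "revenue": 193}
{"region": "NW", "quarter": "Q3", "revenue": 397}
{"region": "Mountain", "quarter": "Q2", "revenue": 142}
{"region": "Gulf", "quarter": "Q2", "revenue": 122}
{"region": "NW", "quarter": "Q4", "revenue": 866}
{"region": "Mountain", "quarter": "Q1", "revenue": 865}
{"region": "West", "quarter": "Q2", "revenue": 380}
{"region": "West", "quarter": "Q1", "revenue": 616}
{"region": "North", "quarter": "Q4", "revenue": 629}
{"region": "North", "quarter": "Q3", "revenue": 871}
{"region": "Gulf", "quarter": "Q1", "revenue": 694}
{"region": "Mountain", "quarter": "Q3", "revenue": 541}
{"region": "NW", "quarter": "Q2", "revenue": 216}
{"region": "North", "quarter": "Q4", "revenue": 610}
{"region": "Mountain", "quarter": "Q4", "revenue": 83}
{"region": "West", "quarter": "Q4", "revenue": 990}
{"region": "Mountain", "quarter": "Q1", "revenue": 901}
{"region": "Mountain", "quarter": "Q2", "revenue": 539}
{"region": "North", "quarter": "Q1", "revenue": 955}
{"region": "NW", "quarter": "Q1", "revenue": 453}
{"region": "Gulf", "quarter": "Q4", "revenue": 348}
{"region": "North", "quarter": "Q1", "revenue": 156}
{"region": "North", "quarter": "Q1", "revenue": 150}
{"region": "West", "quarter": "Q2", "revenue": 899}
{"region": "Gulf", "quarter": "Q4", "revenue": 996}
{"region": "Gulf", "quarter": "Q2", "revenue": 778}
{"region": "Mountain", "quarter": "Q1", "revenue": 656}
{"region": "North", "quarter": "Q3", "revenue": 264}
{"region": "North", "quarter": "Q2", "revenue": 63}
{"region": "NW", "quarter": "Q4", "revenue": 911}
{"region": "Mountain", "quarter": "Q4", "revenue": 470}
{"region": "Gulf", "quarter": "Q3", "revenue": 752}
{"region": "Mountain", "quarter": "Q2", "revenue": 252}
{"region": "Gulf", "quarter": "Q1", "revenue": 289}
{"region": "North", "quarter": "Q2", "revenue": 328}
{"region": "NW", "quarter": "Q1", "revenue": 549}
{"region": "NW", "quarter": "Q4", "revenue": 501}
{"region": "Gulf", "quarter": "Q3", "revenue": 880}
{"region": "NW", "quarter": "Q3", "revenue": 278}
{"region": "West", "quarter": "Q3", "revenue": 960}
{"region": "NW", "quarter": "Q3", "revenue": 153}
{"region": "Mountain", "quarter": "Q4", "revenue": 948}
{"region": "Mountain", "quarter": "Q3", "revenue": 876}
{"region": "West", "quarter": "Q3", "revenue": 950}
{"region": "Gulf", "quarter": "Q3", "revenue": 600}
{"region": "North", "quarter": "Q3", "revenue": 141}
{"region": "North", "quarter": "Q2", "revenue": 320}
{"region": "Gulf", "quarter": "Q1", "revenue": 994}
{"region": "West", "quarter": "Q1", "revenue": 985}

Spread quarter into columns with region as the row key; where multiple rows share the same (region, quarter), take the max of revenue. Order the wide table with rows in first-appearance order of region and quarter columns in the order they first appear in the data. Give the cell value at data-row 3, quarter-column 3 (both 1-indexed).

880

With rows in first-appearance order of region, row 3 is region=Gulf. quarter columns in first-appearance order: Q4, Q2, Q3, Q1; column 3 is Q3.
Long rows with region=Gulf, quarter=Q3: max(752, 880, 600) = 880.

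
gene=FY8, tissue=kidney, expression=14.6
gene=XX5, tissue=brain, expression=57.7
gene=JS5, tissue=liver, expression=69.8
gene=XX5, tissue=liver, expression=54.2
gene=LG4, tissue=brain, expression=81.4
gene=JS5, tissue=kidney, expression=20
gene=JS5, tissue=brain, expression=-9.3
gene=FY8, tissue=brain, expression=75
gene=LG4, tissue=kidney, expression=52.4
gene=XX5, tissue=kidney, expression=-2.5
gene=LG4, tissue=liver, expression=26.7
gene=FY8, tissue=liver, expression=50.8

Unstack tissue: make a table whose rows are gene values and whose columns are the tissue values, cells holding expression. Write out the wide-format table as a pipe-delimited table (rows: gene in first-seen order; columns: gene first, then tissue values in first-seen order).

| gene | kidney | brain | liver |
| FY8 | 14.6 | 75 | 50.8 |
| XX5 | -2.5 | 57.7 | 54.2 |
| JS5 | 20 | -9.3 | 69.8 |
| LG4 | 52.4 | 81.4 | 26.7 |

Columns: gene plus the 3 distinct tissue values (kidney, brain, liver).
For example, row FY8 column kidney takes expression=14.6 from the long row (FY8, kidney).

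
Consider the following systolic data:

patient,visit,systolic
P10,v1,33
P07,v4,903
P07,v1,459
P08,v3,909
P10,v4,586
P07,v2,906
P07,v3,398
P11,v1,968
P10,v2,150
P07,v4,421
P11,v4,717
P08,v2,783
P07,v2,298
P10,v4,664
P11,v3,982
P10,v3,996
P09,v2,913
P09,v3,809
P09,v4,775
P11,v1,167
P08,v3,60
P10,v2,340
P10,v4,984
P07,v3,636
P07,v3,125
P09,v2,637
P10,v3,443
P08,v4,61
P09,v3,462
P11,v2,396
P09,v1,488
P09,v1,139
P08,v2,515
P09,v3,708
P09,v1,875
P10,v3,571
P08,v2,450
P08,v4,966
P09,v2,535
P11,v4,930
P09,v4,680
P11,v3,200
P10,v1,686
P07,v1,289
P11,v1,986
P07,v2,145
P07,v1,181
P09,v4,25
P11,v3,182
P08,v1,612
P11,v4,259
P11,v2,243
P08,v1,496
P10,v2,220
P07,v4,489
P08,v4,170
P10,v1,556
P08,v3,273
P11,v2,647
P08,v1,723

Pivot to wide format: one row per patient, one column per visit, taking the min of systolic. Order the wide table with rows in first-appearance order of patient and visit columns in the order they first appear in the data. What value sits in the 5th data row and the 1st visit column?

139

With rows in first-appearance order of patient, row 5 is patient=P09. visit columns in first-appearance order: v1, v4, v3, v2; column 1 is v1.
Long rows with patient=P09, visit=v1: min(488, 139, 875) = 139.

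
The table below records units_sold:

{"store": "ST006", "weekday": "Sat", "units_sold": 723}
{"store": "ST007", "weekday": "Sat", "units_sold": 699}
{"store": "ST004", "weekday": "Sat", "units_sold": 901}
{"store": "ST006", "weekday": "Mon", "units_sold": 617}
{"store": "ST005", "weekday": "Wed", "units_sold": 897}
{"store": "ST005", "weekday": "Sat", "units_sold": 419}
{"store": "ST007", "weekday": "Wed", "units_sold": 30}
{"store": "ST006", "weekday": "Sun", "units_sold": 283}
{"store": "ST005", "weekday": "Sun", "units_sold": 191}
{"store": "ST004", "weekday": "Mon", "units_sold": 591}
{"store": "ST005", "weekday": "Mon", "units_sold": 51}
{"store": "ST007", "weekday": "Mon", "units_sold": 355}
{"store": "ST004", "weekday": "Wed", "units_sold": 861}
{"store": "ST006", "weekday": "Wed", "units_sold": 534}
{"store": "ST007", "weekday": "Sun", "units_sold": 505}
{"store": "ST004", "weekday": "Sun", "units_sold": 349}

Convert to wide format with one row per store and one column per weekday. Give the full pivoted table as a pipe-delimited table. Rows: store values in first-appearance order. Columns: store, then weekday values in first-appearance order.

Columns: store plus the 4 distinct weekday values (Sat, Mon, Wed, Sun).
For example, row ST006 column Sat takes units_sold=723 from the long row (ST006, Sat).

| store | Sat | Mon | Wed | Sun |
| ST006 | 723 | 617 | 534 | 283 |
| ST007 | 699 | 355 | 30 | 505 |
| ST004 | 901 | 591 | 861 | 349 |
| ST005 | 419 | 51 | 897 | 191 |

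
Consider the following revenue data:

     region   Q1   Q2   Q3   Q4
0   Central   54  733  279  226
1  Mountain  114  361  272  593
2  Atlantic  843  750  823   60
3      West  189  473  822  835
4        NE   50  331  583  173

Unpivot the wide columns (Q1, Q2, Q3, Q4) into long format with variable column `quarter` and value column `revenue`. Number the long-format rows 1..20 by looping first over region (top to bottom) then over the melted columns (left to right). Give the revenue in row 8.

20 rows total (5 × 4). Row 8: index ⌊(8-1)/4⌋ = 1 into region → Mountain; (8-1) mod 4 = 3 into the melted columns → Q4.
So row 8 is (Mountain, Q4, 593); revenue = 593.

593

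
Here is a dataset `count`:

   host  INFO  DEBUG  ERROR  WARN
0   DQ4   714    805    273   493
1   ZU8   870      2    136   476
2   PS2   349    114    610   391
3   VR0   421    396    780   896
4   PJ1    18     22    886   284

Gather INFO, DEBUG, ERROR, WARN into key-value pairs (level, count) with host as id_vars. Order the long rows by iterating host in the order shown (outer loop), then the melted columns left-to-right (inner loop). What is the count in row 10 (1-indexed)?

114

20 rows total (5 × 4). Row 10: index ⌊(10-1)/4⌋ = 2 into host → PS2; (10-1) mod 4 = 1 into the melted columns → DEBUG.
So row 10 is (PS2, DEBUG, 114); count = 114.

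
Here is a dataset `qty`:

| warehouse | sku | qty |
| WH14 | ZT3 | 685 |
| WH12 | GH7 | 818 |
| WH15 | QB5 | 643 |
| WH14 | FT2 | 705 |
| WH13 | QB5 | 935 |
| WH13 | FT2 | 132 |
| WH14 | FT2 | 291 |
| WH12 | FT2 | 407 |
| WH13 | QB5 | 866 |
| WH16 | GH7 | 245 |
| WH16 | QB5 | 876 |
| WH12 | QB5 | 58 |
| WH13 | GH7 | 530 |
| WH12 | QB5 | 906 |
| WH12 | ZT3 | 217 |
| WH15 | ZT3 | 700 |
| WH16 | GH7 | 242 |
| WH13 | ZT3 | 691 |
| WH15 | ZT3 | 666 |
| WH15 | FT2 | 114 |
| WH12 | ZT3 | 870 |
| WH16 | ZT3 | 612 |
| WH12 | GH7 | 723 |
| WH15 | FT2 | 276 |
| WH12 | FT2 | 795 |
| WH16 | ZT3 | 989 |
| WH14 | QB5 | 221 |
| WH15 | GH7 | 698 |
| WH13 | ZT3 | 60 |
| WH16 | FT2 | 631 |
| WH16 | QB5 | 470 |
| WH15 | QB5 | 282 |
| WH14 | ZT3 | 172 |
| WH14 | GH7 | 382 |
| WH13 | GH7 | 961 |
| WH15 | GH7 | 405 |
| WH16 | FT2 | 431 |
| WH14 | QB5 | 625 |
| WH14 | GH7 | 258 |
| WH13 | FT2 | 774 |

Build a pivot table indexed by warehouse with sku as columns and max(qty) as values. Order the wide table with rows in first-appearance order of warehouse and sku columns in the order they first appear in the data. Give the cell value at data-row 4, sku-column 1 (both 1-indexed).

With rows in first-appearance order of warehouse, row 4 is warehouse=WH13. sku columns in first-appearance order: ZT3, GH7, QB5, FT2; column 1 is ZT3.
Long rows with warehouse=WH13, sku=ZT3: max(691, 60) = 691.

691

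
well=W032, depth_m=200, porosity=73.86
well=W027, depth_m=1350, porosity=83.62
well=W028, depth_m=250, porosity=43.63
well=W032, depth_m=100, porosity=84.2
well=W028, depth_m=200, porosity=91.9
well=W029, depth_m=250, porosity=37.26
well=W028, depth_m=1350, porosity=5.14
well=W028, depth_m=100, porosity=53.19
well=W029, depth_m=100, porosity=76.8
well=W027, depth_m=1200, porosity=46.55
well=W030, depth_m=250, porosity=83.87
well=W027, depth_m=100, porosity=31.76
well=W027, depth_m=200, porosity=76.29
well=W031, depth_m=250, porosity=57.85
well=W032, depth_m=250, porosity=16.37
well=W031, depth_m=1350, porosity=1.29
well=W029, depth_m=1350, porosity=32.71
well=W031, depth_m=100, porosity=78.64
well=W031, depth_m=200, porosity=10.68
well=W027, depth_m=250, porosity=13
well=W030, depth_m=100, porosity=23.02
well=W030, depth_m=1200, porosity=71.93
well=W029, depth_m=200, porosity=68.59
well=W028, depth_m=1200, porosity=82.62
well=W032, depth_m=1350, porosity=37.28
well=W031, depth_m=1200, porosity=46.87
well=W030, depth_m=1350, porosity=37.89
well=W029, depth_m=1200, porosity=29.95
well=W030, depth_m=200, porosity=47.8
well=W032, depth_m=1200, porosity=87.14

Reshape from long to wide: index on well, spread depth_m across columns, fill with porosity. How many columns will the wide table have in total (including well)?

6

1 column for well plus 5 distinct depth_m values → 6 columns.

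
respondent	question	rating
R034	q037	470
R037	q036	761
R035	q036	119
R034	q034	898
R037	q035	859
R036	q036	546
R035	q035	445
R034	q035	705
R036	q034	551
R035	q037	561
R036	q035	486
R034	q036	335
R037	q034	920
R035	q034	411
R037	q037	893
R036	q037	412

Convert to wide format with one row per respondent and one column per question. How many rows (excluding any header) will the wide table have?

4 distinct respondent values → 4 rows.

4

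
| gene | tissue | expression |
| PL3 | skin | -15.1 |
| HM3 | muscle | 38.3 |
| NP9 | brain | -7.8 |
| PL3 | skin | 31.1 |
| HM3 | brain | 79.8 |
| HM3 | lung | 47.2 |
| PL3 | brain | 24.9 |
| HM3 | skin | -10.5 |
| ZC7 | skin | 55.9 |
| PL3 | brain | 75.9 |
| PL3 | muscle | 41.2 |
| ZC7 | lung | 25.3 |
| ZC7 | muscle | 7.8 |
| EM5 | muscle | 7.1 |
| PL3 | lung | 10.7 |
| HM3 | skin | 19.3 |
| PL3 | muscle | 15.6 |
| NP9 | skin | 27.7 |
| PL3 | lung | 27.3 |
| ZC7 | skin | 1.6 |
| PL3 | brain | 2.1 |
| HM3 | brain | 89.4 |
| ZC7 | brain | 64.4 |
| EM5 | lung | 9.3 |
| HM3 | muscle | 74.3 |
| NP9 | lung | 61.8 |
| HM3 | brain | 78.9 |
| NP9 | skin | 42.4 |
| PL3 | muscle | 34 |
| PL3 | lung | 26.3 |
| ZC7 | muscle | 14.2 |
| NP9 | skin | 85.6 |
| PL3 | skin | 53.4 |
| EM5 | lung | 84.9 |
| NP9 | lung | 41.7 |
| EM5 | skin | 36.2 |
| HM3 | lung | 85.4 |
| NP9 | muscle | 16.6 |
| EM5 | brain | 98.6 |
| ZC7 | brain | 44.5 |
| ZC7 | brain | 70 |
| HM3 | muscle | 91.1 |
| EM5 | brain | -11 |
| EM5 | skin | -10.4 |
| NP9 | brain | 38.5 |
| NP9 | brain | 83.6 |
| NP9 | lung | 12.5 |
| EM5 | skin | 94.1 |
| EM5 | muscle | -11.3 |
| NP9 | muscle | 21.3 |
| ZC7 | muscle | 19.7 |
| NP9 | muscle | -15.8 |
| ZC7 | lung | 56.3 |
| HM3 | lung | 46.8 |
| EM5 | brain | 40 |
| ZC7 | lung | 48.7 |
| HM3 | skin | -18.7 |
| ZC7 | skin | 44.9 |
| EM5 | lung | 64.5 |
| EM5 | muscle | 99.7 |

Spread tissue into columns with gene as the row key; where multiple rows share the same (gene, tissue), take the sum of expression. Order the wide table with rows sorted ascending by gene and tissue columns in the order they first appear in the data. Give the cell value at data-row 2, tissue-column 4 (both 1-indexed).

179.4

With rows sorted ascending by gene, row 2 is gene=HM3. tissue columns in first-appearance order: skin, muscle, brain, lung; column 4 is lung.
Long rows with gene=HM3, tissue=lung: 47.2 + 85.4 + 46.8 = 179.4.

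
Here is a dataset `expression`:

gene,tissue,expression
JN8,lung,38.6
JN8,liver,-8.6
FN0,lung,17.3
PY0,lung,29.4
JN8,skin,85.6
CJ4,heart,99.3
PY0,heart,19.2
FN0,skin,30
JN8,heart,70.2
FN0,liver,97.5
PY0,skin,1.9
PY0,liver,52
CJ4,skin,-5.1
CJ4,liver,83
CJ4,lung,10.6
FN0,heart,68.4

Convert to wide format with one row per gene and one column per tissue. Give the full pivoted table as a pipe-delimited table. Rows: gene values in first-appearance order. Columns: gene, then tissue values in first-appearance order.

Columns: gene plus the 4 distinct tissue values (lung, liver, skin, heart).
For example, row JN8 column lung takes expression=38.6 from the long row (JN8, lung).

| gene | lung | liver | skin | heart |
| JN8 | 38.6 | -8.6 | 85.6 | 70.2 |
| FN0 | 17.3 | 97.5 | 30 | 68.4 |
| PY0 | 29.4 | 52 | 1.9 | 19.2 |
| CJ4 | 10.6 | 83 | -5.1 | 99.3 |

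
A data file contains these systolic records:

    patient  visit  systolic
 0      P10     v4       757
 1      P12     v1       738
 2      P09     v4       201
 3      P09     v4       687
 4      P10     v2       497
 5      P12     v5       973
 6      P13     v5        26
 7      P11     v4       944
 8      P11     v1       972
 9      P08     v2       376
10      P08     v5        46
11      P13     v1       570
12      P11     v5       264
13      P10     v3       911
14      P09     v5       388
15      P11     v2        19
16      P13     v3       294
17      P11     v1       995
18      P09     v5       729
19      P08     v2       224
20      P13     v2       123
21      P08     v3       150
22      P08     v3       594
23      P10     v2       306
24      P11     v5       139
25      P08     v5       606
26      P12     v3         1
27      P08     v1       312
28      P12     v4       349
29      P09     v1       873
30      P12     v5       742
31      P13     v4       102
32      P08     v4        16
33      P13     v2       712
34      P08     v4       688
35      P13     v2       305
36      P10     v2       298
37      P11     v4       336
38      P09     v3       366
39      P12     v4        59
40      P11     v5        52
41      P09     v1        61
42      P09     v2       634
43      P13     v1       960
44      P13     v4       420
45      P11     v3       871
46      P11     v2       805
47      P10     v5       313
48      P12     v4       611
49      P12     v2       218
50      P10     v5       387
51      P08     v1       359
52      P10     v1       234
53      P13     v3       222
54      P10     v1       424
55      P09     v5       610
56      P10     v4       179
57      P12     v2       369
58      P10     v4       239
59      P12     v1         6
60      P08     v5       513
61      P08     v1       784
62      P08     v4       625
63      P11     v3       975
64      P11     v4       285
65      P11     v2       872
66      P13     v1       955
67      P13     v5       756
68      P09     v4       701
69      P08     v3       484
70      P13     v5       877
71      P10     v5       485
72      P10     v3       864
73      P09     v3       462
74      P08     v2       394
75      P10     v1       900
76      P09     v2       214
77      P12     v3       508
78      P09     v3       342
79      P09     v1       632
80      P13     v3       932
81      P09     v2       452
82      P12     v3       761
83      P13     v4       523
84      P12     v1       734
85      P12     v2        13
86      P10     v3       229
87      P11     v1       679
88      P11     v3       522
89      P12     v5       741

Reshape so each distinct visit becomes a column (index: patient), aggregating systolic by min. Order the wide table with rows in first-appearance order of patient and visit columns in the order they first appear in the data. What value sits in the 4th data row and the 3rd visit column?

123

With rows in first-appearance order of patient, row 4 is patient=P13. visit columns in first-appearance order: v4, v1, v2, v5, v3; column 3 is v2.
Long rows with patient=P13, visit=v2: min(123, 712, 305) = 123.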